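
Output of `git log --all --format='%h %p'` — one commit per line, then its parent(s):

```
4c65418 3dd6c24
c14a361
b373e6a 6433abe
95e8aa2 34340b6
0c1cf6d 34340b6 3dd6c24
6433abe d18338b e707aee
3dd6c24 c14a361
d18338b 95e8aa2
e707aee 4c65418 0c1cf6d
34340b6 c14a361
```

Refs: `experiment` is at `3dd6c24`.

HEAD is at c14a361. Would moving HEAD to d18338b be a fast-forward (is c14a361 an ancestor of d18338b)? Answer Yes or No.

A fast-forward from c14a361 to d18338b is possible iff c14a361 is an ancestor of d18338b.
Ancestors of d18338b: {34340b6, 95e8aa2, c14a361, d18338b}.
c14a361 is among them, so fast-forward is possible.

Yes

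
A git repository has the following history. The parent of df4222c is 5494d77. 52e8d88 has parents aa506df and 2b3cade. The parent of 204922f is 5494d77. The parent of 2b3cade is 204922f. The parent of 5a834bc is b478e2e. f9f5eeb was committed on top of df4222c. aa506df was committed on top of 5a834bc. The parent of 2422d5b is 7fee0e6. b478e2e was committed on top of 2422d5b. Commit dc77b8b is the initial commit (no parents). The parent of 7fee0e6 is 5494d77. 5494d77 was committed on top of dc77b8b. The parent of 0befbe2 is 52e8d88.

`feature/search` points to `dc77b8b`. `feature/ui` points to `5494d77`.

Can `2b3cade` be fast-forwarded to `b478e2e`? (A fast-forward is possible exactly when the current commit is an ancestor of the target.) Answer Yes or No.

No

A fast-forward from 2b3cade to b478e2e is possible iff 2b3cade is an ancestor of b478e2e.
Ancestors of b478e2e: {2422d5b, 5494d77, 7fee0e6, b478e2e, dc77b8b}.
2b3cade is not among them, so fast-forward is not possible.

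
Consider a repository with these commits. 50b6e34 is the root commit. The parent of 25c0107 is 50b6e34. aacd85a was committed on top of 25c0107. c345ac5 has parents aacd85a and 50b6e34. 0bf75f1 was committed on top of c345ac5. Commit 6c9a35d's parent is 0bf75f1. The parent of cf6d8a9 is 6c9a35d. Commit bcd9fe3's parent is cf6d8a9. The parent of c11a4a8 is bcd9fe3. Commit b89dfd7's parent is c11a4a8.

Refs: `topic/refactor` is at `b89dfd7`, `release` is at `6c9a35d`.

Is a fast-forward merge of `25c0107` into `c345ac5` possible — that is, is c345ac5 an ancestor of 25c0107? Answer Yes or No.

A fast-forward from c345ac5 to 25c0107 is possible iff c345ac5 is an ancestor of 25c0107.
Ancestors of 25c0107: {25c0107, 50b6e34}.
c345ac5 is not among them, so fast-forward is not possible.

No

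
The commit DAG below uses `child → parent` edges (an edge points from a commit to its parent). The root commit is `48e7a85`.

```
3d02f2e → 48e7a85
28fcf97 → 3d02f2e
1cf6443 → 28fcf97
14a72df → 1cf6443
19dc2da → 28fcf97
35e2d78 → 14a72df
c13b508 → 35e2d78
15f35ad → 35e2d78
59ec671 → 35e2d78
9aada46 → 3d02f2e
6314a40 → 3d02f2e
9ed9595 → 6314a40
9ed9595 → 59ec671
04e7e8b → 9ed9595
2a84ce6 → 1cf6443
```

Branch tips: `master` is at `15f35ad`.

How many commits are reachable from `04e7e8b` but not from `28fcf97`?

7

Reachable from 04e7e8b: {04e7e8b, 14a72df, 1cf6443, 28fcf97, 35e2d78, 3d02f2e, 48e7a85, 59ec671, 6314a40, 9ed9595}.
Reachable from 28fcf97: {28fcf97, 3d02f2e, 48e7a85}.
In 04e7e8b's history but not 28fcf97's: {04e7e8b, 14a72df, 1cf6443, 35e2d78, 59ec671, 6314a40, 9ed9595} — 7 commits.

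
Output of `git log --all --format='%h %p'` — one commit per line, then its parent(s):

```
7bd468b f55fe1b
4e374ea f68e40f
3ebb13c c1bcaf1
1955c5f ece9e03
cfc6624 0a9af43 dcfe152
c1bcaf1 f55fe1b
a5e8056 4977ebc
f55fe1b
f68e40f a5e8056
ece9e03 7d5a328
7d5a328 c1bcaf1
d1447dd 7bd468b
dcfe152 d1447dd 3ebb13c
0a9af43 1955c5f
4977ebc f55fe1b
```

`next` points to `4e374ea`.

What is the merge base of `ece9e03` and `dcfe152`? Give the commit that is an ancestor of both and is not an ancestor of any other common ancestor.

Ancestors of ece9e03: {7d5a328, c1bcaf1, ece9e03, f55fe1b}.
Ancestors of dcfe152: {3ebb13c, 7bd468b, c1bcaf1, d1447dd, dcfe152, f55fe1b}.
Common ancestors: {c1bcaf1, f55fe1b}.
Among these, c1bcaf1 is not an ancestor of any other common ancestor — it is the merge base.

c1bcaf1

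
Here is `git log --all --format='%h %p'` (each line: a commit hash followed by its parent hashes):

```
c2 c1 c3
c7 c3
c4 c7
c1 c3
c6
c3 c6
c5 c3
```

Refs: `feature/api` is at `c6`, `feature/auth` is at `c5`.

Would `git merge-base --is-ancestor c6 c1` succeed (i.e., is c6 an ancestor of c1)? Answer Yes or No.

Ancestors of c1 (commits reachable by following parents): {c1, c3, c6}.
c6 is in that set, so it is an ancestor of c1.

Yes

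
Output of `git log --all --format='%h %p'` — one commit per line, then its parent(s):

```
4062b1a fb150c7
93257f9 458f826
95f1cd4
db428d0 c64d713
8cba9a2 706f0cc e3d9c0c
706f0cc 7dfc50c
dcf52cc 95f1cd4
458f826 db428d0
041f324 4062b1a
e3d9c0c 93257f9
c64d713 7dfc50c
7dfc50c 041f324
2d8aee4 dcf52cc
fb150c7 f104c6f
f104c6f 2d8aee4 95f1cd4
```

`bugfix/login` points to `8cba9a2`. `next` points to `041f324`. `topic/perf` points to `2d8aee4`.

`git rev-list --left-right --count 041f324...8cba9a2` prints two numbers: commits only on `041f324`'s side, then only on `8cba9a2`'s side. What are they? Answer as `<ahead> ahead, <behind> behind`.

Reachable from 041f324: {041f324, 2d8aee4, 4062b1a, 95f1cd4, dcf52cc, f104c6f, fb150c7}.
Reachable from 8cba9a2: {041f324, 2d8aee4, 4062b1a, 458f826, 706f0cc, 7dfc50c, 8cba9a2, 93257f9, 95f1cd4, c64d713, db428d0, dcf52cc, e3d9c0c, f104c6f, fb150c7}.
Only in 041f324's history (ahead): {} — 0.
Only in 8cba9a2's history (behind): {458f826, 706f0cc, 7dfc50c, 8cba9a2, 93257f9, c64d713, db428d0, e3d9c0c} — 8.

0 ahead, 8 behind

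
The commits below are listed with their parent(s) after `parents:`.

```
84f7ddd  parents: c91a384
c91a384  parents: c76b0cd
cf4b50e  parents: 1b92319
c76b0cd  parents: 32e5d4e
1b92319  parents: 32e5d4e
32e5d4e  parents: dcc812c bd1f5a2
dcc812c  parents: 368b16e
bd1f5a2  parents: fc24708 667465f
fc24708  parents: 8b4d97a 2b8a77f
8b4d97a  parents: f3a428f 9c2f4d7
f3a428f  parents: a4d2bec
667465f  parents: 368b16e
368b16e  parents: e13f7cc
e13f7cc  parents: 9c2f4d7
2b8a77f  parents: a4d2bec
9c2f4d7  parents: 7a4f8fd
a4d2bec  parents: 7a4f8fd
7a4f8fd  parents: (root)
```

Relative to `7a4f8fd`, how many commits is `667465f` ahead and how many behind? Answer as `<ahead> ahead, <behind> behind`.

Reachable from 667465f: {368b16e, 667465f, 7a4f8fd, 9c2f4d7, e13f7cc}.
Reachable from 7a4f8fd: {7a4f8fd}.
Only in 667465f's history (ahead): {368b16e, 667465f, 9c2f4d7, e13f7cc} — 4.
Only in 7a4f8fd's history (behind): {} — 0.

4 ahead, 0 behind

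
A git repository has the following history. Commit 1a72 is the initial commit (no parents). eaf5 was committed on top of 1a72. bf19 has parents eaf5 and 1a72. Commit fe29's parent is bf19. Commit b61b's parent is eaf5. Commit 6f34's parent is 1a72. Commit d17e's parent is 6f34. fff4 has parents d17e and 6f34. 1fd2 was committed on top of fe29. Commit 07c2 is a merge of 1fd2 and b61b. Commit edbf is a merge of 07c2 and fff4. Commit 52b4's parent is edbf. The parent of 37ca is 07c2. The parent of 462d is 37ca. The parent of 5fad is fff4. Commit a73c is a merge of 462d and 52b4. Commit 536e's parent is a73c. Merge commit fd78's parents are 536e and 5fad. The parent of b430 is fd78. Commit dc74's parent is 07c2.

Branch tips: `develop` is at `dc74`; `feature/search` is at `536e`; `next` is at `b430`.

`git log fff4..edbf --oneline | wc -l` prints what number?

7

Reachable from edbf: {07c2, 1a72, 1fd2, 6f34, b61b, bf19, d17e, eaf5, edbf, fe29, fff4}.
Reachable from fff4: {1a72, 6f34, d17e, fff4}.
In edbf's history but not fff4's: {07c2, 1fd2, b61b, bf19, eaf5, edbf, fe29} — 7 commits.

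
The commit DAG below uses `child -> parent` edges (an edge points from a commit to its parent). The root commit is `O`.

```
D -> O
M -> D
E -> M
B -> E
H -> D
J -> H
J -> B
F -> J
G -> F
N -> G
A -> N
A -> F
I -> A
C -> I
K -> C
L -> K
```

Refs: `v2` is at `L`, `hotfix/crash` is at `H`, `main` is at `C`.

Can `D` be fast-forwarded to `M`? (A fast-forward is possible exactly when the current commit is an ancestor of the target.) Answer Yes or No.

Yes

A fast-forward from D to M is possible iff D is an ancestor of M.
Ancestors of M: {D, M, O}.
D is among them, so fast-forward is possible.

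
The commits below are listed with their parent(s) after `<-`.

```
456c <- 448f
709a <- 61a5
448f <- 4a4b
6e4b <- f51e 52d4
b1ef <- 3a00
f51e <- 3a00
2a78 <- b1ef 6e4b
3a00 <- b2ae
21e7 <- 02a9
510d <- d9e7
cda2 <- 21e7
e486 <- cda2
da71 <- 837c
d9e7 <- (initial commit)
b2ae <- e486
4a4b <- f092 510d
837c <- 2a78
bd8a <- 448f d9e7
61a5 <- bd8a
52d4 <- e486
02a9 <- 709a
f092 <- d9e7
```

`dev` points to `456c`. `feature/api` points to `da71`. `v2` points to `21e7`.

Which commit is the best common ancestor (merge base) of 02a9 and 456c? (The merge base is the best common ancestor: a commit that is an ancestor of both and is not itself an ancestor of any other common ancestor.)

Ancestors of 02a9: {02a9, 448f, 4a4b, 510d, 61a5, 709a, bd8a, d9e7, f092}.
Ancestors of 456c: {448f, 456c, 4a4b, 510d, d9e7, f092}.
Common ancestors: {448f, 4a4b, 510d, d9e7, f092}.
Among these, 448f is not an ancestor of any other common ancestor — it is the merge base.

448f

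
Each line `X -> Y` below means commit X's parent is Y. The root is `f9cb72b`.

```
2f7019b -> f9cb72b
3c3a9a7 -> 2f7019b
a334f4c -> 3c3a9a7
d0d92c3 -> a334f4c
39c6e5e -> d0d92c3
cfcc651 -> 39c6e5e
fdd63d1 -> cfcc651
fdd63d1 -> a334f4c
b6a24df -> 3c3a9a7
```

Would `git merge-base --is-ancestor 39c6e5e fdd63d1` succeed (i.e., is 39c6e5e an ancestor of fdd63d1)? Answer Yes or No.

Yes

Ancestors of fdd63d1 (commits reachable by following parents): {2f7019b, 39c6e5e, 3c3a9a7, a334f4c, cfcc651, d0d92c3, f9cb72b, fdd63d1}.
39c6e5e is in that set, so it is an ancestor of fdd63d1.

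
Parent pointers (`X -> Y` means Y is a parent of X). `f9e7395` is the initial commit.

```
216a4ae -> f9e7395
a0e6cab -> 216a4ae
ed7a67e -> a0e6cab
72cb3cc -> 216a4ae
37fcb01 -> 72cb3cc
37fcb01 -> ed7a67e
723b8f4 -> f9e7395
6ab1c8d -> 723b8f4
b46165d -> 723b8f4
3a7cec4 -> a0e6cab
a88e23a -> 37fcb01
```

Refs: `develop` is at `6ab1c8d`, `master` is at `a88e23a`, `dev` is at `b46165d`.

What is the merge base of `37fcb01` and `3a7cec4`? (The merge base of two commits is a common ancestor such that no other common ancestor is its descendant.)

Ancestors of 37fcb01: {216a4ae, 37fcb01, 72cb3cc, a0e6cab, ed7a67e, f9e7395}.
Ancestors of 3a7cec4: {216a4ae, 3a7cec4, a0e6cab, f9e7395}.
Common ancestors: {216a4ae, a0e6cab, f9e7395}.
Among these, a0e6cab is not an ancestor of any other common ancestor — it is the merge base.

a0e6cab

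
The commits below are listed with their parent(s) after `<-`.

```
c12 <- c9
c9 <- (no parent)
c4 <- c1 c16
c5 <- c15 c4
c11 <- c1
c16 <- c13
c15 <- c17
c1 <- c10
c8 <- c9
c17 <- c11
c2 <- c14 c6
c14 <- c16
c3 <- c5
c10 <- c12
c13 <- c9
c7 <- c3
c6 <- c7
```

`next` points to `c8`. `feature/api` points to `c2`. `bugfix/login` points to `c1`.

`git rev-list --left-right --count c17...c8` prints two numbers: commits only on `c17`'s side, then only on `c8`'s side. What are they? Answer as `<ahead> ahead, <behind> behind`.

Reachable from c17: {c1, c10, c11, c12, c17, c9}.
Reachable from c8: {c8, c9}.
Only in c17's history (ahead): {c1, c10, c11, c12, c17} — 5.
Only in c8's history (behind): {c8} — 1.

5 ahead, 1 behind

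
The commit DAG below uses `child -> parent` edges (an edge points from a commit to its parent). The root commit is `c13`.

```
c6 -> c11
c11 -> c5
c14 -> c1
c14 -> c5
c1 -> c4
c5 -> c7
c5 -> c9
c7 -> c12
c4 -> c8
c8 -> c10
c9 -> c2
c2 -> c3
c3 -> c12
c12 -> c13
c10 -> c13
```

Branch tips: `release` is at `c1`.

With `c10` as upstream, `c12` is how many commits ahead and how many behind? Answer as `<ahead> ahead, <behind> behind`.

Reachable from c12: {c12, c13}.
Reachable from c10: {c10, c13}.
Only in c12's history (ahead): {c12} — 1.
Only in c10's history (behind): {c10} — 1.

1 ahead, 1 behind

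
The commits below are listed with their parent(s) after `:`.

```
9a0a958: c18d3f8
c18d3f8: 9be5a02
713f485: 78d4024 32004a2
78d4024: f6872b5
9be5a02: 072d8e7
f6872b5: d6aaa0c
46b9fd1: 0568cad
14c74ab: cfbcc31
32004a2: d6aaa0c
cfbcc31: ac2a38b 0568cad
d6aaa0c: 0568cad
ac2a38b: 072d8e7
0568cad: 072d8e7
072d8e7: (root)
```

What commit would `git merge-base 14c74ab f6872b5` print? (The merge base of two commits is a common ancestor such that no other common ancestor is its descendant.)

Ancestors of 14c74ab: {0568cad, 072d8e7, 14c74ab, ac2a38b, cfbcc31}.
Ancestors of f6872b5: {0568cad, 072d8e7, d6aaa0c, f6872b5}.
Common ancestors: {0568cad, 072d8e7}.
Among these, 0568cad is not an ancestor of any other common ancestor — it is the merge base.

0568cad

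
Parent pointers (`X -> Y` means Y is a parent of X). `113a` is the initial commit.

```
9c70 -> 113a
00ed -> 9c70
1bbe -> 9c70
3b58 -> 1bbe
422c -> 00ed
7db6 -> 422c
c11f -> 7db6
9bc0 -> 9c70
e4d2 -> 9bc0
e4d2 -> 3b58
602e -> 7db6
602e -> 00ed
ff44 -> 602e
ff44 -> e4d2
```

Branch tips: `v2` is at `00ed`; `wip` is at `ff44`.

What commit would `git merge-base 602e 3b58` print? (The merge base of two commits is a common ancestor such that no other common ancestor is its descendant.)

Ancestors of 602e: {00ed, 113a, 422c, 602e, 7db6, 9c70}.
Ancestors of 3b58: {113a, 1bbe, 3b58, 9c70}.
Common ancestors: {113a, 9c70}.
Among these, 9c70 is not an ancestor of any other common ancestor — it is the merge base.

9c70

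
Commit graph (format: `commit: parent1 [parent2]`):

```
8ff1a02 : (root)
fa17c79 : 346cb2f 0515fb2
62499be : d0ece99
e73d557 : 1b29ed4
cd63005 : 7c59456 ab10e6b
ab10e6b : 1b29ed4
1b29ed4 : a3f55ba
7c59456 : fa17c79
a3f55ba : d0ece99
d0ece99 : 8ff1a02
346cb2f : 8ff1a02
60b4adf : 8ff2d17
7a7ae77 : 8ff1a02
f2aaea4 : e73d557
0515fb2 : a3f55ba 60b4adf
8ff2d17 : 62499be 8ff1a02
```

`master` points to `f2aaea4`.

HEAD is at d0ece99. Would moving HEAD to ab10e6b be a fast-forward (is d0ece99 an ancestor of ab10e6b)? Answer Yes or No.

Yes

A fast-forward from d0ece99 to ab10e6b is possible iff d0ece99 is an ancestor of ab10e6b.
Ancestors of ab10e6b: {1b29ed4, 8ff1a02, a3f55ba, ab10e6b, d0ece99}.
d0ece99 is among them, so fast-forward is possible.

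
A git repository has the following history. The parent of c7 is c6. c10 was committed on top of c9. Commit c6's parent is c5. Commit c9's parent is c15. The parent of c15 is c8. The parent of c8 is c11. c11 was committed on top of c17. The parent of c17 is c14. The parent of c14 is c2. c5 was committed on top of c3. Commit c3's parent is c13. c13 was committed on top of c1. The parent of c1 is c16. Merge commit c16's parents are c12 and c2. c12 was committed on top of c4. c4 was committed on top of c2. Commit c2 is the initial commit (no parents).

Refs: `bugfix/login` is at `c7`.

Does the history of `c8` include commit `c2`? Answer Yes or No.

Ancestors of c8 (commits reachable by following parents): {c11, c14, c17, c2, c8}.
c2 is in that set, so it is an ancestor of c8.

Yes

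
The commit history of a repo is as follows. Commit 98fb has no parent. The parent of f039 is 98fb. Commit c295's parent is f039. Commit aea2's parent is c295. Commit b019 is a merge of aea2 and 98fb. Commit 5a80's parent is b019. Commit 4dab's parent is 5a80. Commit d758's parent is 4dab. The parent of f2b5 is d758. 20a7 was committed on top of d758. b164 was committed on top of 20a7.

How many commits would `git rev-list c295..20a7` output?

6

Reachable from 20a7: {20a7, 4dab, 5a80, 98fb, aea2, b019, c295, d758, f039}.
Reachable from c295: {98fb, c295, f039}.
In 20a7's history but not c295's: {20a7, 4dab, 5a80, aea2, b019, d758} — 6 commits.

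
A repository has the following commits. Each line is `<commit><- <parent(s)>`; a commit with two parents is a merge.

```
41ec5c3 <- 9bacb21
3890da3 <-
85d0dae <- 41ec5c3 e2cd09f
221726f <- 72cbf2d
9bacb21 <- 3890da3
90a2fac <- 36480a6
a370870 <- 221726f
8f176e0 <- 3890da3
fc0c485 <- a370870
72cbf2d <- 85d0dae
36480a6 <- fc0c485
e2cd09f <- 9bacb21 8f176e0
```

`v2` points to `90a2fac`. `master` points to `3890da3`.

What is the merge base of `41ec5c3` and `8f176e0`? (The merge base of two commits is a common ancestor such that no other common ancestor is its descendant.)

3890da3

Ancestors of 41ec5c3: {3890da3, 41ec5c3, 9bacb21}.
Ancestors of 8f176e0: {3890da3, 8f176e0}.
Common ancestors: {3890da3}.
The only common ancestor is 3890da3, so it is the merge base.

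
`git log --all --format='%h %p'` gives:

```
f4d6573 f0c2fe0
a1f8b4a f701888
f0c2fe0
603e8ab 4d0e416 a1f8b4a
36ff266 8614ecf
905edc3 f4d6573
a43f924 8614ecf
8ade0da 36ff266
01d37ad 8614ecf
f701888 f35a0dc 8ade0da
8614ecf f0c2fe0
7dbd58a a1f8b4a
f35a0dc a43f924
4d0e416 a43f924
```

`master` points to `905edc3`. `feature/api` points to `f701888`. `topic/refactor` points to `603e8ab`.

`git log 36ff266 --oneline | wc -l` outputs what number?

3

Walking parent pointers from 36ff266: reachable set = {36ff266, 8614ecf, f0c2fe0}.
That is 3 commits.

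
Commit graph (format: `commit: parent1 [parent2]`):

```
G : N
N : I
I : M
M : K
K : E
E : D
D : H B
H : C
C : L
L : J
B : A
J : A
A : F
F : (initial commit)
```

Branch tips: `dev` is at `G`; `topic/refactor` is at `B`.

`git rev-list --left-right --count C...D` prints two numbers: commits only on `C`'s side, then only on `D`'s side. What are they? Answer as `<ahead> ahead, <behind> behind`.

Reachable from C: {A, C, F, J, L}.
Reachable from D: {A, B, C, D, F, H, J, L}.
Only in C's history (ahead): {} — 0.
Only in D's history (behind): {B, D, H} — 3.

0 ahead, 3 behind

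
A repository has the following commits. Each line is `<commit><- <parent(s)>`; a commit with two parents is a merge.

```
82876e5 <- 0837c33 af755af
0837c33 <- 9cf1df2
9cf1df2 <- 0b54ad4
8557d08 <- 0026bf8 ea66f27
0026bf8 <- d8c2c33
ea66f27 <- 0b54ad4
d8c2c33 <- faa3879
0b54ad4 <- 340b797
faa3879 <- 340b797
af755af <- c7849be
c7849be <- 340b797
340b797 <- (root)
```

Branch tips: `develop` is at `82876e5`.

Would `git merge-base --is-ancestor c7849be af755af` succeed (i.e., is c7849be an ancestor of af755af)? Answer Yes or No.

Ancestors of af755af (commits reachable by following parents): {340b797, af755af, c7849be}.
c7849be is in that set, so it is an ancestor of af755af.

Yes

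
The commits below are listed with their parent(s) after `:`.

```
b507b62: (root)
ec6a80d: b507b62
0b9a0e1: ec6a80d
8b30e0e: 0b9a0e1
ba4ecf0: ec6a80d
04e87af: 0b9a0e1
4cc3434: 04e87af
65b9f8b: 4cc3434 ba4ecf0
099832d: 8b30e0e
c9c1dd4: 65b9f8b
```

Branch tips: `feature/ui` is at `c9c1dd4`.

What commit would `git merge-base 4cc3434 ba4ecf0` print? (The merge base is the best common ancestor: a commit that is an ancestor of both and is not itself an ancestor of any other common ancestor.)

ec6a80d

Ancestors of 4cc3434: {04e87af, 0b9a0e1, 4cc3434, b507b62, ec6a80d}.
Ancestors of ba4ecf0: {b507b62, ba4ecf0, ec6a80d}.
Common ancestors: {b507b62, ec6a80d}.
Among these, ec6a80d is not an ancestor of any other common ancestor — it is the merge base.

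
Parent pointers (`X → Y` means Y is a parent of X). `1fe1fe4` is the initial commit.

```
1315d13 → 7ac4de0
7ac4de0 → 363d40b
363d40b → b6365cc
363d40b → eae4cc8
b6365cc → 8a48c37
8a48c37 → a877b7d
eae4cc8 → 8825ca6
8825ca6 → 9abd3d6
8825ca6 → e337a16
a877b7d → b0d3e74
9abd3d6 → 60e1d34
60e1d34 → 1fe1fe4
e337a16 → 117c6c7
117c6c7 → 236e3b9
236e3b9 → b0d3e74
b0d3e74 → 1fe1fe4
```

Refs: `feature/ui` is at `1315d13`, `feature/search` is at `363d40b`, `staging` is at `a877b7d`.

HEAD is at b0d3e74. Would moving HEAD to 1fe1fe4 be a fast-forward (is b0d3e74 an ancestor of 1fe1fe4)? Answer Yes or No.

A fast-forward from b0d3e74 to 1fe1fe4 is possible iff b0d3e74 is an ancestor of 1fe1fe4.
Ancestors of 1fe1fe4: {1fe1fe4}.
b0d3e74 is not among them, so fast-forward is not possible.

No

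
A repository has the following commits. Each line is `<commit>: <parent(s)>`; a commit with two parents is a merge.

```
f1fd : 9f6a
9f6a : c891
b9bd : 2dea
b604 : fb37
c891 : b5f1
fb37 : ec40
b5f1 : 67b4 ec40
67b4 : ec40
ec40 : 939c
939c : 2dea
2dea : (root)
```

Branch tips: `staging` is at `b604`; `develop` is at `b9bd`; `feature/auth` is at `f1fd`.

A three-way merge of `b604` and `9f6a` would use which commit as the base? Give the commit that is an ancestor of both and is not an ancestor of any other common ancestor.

ec40

Ancestors of b604: {2dea, 939c, b604, ec40, fb37}.
Ancestors of 9f6a: {2dea, 67b4, 939c, 9f6a, b5f1, c891, ec40}.
Common ancestors: {2dea, 939c, ec40}.
Among these, ec40 is not an ancestor of any other common ancestor — it is the merge base.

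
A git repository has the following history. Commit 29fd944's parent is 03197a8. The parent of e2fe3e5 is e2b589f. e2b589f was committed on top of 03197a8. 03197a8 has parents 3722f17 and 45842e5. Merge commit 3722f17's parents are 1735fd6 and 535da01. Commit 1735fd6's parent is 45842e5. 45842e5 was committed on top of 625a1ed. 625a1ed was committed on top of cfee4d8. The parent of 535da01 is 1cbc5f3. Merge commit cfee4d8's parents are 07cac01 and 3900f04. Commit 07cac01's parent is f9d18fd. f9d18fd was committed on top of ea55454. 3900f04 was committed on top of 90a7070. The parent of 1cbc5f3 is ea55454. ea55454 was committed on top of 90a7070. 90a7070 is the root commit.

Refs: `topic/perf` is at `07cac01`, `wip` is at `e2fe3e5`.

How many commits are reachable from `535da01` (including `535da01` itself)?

Walking parent pointers from 535da01: reachable set = {1cbc5f3, 535da01, 90a7070, ea55454}.
That is 4 commits.

4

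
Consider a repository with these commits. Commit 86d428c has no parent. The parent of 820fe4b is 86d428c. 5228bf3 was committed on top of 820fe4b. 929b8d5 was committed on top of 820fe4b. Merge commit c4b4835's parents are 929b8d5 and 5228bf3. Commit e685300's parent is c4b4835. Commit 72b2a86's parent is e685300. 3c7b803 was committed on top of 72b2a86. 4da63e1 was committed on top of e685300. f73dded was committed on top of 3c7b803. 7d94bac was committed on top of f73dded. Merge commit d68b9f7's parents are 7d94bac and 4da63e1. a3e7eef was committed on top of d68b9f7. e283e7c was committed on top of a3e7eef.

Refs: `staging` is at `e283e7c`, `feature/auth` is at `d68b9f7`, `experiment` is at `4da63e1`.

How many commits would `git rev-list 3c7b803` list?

Walking parent pointers from 3c7b803: reachable set = {3c7b803, 5228bf3, 72b2a86, 820fe4b, 86d428c, 929b8d5, c4b4835, e685300}.
That is 8 commits.

8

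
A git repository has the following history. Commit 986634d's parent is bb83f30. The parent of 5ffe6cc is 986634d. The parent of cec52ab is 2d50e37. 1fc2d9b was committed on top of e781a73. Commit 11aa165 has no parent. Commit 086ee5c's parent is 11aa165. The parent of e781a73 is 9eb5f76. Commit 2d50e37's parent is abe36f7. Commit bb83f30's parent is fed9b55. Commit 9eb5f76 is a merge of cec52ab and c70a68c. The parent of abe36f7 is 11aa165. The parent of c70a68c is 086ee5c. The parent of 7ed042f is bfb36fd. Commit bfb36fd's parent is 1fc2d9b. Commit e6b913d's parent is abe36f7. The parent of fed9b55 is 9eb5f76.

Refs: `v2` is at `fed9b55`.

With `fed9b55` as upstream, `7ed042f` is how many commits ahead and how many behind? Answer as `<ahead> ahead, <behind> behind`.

4 ahead, 1 behind

Reachable from 7ed042f: {086ee5c, 11aa165, 1fc2d9b, 2d50e37, 7ed042f, 9eb5f76, abe36f7, bfb36fd, c70a68c, cec52ab, e781a73}.
Reachable from fed9b55: {086ee5c, 11aa165, 2d50e37, 9eb5f76, abe36f7, c70a68c, cec52ab, fed9b55}.
Only in 7ed042f's history (ahead): {1fc2d9b, 7ed042f, bfb36fd, e781a73} — 4.
Only in fed9b55's history (behind): {fed9b55} — 1.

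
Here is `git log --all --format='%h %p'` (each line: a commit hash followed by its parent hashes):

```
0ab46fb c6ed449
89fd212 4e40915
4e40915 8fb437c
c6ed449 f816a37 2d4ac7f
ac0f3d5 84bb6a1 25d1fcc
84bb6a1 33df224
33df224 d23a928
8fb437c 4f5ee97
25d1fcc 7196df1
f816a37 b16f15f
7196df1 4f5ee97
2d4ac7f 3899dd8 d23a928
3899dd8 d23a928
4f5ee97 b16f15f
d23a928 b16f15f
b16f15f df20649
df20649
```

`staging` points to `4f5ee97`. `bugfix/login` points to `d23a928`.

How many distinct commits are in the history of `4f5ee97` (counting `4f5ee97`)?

3

Walking parent pointers from 4f5ee97: reachable set = {4f5ee97, b16f15f, df20649}.
That is 3 commits.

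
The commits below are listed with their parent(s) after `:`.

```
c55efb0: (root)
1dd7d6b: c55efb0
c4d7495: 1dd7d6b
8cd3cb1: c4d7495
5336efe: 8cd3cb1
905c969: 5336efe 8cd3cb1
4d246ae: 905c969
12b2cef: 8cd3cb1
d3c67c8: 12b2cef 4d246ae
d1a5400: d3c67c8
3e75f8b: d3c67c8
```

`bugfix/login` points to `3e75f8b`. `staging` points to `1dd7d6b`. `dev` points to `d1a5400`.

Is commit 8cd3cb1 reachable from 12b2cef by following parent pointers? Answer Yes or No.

Ancestors of 12b2cef (commits reachable by following parents): {12b2cef, 1dd7d6b, 8cd3cb1, c4d7495, c55efb0}.
8cd3cb1 is in that set, so it is an ancestor of 12b2cef.

Yes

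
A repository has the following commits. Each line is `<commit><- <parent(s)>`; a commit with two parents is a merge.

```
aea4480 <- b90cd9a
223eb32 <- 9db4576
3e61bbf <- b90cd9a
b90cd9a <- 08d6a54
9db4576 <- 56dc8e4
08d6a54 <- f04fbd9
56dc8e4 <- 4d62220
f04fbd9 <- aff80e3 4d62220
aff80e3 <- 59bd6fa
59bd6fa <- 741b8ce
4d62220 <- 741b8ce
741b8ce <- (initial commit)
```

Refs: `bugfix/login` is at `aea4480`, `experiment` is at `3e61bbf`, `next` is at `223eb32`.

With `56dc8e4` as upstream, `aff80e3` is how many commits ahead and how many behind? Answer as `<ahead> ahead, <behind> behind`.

Reachable from aff80e3: {59bd6fa, 741b8ce, aff80e3}.
Reachable from 56dc8e4: {4d62220, 56dc8e4, 741b8ce}.
Only in aff80e3's history (ahead): {59bd6fa, aff80e3} — 2.
Only in 56dc8e4's history (behind): {4d62220, 56dc8e4} — 2.

2 ahead, 2 behind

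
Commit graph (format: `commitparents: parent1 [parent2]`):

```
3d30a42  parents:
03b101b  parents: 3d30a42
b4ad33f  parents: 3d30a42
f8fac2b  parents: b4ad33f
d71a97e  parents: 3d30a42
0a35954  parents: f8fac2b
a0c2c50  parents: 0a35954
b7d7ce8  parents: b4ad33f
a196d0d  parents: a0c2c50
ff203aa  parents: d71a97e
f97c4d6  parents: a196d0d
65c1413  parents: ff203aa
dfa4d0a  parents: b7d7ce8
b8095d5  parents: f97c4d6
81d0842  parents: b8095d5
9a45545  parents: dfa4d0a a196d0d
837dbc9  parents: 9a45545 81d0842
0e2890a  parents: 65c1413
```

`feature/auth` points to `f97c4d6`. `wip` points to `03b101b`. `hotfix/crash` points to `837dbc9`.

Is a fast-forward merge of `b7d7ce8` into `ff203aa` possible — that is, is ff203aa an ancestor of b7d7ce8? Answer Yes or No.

A fast-forward from ff203aa to b7d7ce8 is possible iff ff203aa is an ancestor of b7d7ce8.
Ancestors of b7d7ce8: {3d30a42, b4ad33f, b7d7ce8}.
ff203aa is not among them, so fast-forward is not possible.

No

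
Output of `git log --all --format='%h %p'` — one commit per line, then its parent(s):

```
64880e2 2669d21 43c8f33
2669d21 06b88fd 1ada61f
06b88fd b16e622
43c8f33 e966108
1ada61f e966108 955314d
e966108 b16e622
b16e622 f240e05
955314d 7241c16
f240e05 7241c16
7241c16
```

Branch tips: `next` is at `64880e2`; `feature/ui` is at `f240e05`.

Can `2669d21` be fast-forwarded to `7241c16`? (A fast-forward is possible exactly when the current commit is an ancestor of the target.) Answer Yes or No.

A fast-forward from 2669d21 to 7241c16 is possible iff 2669d21 is an ancestor of 7241c16.
Ancestors of 7241c16: {7241c16}.
2669d21 is not among them, so fast-forward is not possible.

No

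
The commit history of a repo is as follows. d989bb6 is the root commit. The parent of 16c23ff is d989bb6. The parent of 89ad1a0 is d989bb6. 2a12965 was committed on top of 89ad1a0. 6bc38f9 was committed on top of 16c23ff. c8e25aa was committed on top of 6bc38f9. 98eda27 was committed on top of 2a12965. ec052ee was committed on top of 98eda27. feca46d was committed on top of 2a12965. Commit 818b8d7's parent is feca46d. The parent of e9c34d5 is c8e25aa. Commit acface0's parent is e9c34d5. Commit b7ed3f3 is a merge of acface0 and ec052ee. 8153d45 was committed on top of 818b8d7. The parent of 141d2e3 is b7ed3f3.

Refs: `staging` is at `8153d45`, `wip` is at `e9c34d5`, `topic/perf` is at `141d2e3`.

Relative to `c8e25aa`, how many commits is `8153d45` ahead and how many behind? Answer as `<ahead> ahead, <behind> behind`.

5 ahead, 3 behind

Reachable from 8153d45: {2a12965, 8153d45, 818b8d7, 89ad1a0, d989bb6, feca46d}.
Reachable from c8e25aa: {16c23ff, 6bc38f9, c8e25aa, d989bb6}.
Only in 8153d45's history (ahead): {2a12965, 8153d45, 818b8d7, 89ad1a0, feca46d} — 5.
Only in c8e25aa's history (behind): {16c23ff, 6bc38f9, c8e25aa} — 3.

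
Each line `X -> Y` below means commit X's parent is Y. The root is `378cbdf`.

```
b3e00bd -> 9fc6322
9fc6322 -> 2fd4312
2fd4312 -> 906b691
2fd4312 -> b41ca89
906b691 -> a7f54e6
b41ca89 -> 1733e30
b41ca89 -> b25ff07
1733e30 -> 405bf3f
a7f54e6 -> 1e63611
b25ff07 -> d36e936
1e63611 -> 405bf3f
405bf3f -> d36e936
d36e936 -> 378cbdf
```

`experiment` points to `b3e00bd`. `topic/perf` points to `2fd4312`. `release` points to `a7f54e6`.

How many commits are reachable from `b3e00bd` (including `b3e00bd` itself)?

12

Walking parent pointers from b3e00bd: reachable set = {1733e30, 1e63611, 2fd4312, 378cbdf, 405bf3f, 906b691, 9fc6322, a7f54e6, b25ff07, b3e00bd, b41ca89, d36e936}.
That is 12 commits.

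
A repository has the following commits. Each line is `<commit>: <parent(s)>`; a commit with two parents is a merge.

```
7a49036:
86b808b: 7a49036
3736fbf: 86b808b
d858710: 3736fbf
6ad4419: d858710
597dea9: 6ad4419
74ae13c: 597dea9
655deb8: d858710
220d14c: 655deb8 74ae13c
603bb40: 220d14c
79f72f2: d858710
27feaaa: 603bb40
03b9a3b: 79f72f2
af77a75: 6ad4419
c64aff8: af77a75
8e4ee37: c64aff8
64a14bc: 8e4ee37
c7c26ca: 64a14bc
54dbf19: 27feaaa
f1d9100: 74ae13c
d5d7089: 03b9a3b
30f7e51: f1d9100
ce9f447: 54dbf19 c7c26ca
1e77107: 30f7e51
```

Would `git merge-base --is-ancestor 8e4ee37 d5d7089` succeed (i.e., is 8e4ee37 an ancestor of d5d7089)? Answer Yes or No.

Ancestors of d5d7089: {03b9a3b, 3736fbf, 79f72f2, 7a49036, 86b808b, d5d7089, d858710}.
8e4ee37 is not in that set, so it is not an ancestor of d5d7089.

No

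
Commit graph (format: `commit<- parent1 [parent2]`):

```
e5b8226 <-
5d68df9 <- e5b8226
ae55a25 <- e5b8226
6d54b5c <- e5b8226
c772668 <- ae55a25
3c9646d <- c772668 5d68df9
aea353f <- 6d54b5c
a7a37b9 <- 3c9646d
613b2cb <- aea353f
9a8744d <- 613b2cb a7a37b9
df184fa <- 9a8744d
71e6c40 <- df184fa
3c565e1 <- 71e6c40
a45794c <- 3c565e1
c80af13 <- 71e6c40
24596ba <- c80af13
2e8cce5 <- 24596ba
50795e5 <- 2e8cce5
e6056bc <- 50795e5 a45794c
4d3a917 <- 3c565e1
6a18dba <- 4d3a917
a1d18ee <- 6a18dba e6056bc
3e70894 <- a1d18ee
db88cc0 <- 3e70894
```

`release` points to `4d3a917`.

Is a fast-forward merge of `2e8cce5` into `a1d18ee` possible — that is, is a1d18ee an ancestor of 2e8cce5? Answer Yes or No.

No

A fast-forward from a1d18ee to 2e8cce5 is possible iff a1d18ee is an ancestor of 2e8cce5.
Ancestors of 2e8cce5: {24596ba, 2e8cce5, 3c9646d, 5d68df9, 613b2cb, 6d54b5c, 71e6c40, 9a8744d, a7a37b9, ae55a25, aea353f, c772668, c80af13, df184fa, e5b8226}.
a1d18ee is not among them, so fast-forward is not possible.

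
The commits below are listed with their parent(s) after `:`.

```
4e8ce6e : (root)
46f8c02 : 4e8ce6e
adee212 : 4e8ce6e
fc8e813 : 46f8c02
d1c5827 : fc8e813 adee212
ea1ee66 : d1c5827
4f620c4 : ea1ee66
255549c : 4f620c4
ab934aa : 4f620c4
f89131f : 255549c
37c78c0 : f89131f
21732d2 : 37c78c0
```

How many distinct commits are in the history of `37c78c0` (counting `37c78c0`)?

Walking parent pointers from 37c78c0: reachable set = {255549c, 37c78c0, 46f8c02, 4e8ce6e, 4f620c4, adee212, d1c5827, ea1ee66, f89131f, fc8e813}.
That is 10 commits.

10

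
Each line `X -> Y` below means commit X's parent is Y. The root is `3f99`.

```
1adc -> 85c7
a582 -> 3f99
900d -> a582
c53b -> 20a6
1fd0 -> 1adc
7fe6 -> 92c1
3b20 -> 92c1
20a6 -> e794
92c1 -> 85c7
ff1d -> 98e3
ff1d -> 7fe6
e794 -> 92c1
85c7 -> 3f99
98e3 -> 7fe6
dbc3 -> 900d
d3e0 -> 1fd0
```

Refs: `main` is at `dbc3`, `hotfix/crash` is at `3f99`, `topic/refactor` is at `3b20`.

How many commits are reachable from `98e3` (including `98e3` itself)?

Walking parent pointers from 98e3: reachable set = {3f99, 7fe6, 85c7, 92c1, 98e3}.
That is 5 commits.

5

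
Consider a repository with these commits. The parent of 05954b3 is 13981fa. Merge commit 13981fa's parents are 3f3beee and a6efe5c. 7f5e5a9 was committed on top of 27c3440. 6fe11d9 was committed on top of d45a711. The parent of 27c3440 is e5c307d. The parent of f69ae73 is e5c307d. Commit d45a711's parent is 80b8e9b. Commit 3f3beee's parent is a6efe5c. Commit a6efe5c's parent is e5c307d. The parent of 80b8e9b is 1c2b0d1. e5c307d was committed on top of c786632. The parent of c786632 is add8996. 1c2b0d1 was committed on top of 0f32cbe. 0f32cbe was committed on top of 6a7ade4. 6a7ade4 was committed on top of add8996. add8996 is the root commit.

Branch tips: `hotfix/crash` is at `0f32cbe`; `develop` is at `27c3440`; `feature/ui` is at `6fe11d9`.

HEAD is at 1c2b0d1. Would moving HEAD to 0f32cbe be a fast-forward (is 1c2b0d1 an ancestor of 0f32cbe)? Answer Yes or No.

No

A fast-forward from 1c2b0d1 to 0f32cbe is possible iff 1c2b0d1 is an ancestor of 0f32cbe.
Ancestors of 0f32cbe: {0f32cbe, 6a7ade4, add8996}.
1c2b0d1 is not among them, so fast-forward is not possible.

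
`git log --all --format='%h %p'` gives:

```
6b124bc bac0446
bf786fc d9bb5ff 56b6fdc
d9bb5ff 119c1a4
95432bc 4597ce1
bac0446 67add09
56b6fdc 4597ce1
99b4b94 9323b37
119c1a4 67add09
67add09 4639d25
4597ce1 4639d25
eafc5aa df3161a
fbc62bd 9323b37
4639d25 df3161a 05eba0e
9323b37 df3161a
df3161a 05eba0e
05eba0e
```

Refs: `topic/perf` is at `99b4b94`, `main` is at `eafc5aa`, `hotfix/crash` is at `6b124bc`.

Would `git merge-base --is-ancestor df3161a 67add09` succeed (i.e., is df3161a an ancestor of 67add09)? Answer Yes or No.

Yes

Ancestors of 67add09 (commits reachable by following parents): {05eba0e, 4639d25, 67add09, df3161a}.
df3161a is in that set, so it is an ancestor of 67add09.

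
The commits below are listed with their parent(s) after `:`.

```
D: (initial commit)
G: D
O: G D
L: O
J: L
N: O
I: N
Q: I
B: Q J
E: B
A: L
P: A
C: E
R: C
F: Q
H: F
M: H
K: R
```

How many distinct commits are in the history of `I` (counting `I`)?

5

Walking parent pointers from I: reachable set = {D, G, I, N, O}.
That is 5 commits.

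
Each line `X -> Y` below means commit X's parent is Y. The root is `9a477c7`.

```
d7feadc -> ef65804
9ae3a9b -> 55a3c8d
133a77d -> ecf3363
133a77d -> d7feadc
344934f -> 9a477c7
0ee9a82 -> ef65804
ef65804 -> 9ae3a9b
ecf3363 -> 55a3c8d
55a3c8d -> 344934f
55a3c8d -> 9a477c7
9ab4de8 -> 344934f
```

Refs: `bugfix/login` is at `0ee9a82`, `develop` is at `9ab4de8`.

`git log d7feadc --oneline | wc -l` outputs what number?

6

Walking parent pointers from d7feadc: reachable set = {344934f, 55a3c8d, 9a477c7, 9ae3a9b, d7feadc, ef65804}.
That is 6 commits.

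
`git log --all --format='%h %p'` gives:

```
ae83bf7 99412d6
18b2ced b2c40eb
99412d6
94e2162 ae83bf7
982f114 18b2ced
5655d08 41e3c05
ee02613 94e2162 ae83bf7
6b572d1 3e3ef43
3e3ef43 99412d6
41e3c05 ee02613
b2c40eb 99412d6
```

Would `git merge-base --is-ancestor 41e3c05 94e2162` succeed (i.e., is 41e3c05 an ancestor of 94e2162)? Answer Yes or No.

No

Ancestors of 94e2162: {94e2162, 99412d6, ae83bf7}.
41e3c05 is not in that set, so it is not an ancestor of 94e2162.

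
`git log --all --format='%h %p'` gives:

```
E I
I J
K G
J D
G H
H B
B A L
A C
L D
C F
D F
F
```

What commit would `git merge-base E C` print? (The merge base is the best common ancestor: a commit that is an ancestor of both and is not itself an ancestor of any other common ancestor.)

Ancestors of E: {D, E, F, I, J}.
Ancestors of C: {C, F}.
Common ancestors: {F}.
The only common ancestor is F, so it is the merge base.

F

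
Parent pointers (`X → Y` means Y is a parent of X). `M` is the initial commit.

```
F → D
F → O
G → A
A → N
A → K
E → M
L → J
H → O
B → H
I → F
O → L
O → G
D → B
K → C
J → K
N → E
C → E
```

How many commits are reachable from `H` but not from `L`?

5

Reachable from H: {A, C, E, G, H, J, K, L, M, N, O}.
Reachable from L: {C, E, J, K, L, M}.
In H's history but not L's: {A, G, H, N, O} — 5 commits.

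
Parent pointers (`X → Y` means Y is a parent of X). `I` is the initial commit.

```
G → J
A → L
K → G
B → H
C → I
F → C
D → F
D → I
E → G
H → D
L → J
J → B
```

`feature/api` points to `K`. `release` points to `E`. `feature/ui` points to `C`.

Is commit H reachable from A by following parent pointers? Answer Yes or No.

Yes

Ancestors of A (commits reachable by following parents): {A, B, C, D, F, H, I, J, L}.
H is in that set, so it is an ancestor of A.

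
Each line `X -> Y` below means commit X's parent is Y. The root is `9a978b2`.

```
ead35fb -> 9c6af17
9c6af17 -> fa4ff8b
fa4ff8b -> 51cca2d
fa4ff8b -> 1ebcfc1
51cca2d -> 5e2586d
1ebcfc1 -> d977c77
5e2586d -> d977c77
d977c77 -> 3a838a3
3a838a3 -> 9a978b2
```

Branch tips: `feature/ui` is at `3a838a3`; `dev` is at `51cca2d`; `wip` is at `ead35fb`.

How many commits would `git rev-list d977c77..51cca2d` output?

2

Reachable from 51cca2d: {3a838a3, 51cca2d, 5e2586d, 9a978b2, d977c77}.
Reachable from d977c77: {3a838a3, 9a978b2, d977c77}.
In 51cca2d's history but not d977c77's: {51cca2d, 5e2586d} — 2 commits.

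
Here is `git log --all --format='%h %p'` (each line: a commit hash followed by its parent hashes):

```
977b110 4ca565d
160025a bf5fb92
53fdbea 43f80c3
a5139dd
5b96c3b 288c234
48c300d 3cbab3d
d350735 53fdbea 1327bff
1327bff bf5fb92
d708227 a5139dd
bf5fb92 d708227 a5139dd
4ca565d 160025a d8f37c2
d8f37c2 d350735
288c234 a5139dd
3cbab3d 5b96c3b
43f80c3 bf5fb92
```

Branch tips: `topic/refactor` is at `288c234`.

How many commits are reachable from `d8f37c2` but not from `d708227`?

Reachable from d8f37c2: {1327bff, 43f80c3, 53fdbea, a5139dd, bf5fb92, d350735, d708227, d8f37c2}.
Reachable from d708227: {a5139dd, d708227}.
In d8f37c2's history but not d708227's: {1327bff, 43f80c3, 53fdbea, bf5fb92, d350735, d8f37c2} — 6 commits.

6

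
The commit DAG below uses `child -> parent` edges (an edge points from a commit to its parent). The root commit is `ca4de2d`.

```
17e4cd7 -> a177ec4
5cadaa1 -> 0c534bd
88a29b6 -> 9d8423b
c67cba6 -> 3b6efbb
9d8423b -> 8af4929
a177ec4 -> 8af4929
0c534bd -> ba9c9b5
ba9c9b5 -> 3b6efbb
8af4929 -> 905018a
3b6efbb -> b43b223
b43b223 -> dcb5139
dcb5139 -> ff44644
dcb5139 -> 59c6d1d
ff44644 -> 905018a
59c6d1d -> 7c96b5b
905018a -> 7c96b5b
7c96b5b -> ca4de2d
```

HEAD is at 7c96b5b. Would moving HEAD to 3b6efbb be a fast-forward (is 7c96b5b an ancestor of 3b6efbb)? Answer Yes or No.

A fast-forward from 7c96b5b to 3b6efbb is possible iff 7c96b5b is an ancestor of 3b6efbb.
Ancestors of 3b6efbb: {3b6efbb, 59c6d1d, 7c96b5b, 905018a, b43b223, ca4de2d, dcb5139, ff44644}.
7c96b5b is among them, so fast-forward is possible.

Yes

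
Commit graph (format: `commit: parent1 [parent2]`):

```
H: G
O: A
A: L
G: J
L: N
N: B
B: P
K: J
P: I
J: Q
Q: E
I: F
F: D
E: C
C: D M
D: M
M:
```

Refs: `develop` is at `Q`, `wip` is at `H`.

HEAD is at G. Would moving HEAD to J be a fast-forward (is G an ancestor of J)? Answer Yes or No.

No

A fast-forward from G to J is possible iff G is an ancestor of J.
Ancestors of J: {C, D, E, J, M, Q}.
G is not among them, so fast-forward is not possible.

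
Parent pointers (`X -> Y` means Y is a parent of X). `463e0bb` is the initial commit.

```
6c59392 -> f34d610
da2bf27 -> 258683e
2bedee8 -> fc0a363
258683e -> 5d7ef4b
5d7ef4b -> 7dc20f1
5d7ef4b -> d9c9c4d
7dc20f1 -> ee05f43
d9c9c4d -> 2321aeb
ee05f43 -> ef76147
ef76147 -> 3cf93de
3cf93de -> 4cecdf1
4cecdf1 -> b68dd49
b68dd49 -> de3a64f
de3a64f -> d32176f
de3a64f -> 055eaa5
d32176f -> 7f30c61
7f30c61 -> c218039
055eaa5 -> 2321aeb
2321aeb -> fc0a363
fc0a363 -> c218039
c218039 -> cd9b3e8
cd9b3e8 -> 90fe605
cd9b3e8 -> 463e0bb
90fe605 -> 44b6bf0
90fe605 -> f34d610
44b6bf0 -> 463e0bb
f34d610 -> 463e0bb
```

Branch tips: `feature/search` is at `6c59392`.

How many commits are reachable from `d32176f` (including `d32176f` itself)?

Walking parent pointers from d32176f: reachable set = {44b6bf0, 463e0bb, 7f30c61, 90fe605, c218039, cd9b3e8, d32176f, f34d610}.
That is 8 commits.

8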